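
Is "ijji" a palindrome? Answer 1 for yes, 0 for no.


Input: ijji
Reversed: ijji
  Compare pos 0 ('i') with pos 3 ('i'): match
  Compare pos 1 ('j') with pos 2 ('j'): match
Result: palindrome

1


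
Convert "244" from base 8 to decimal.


Input: "244" in base 8
Positional expansion:
  Digit '2' (value 2) x 8^2 = 128
  Digit '4' (value 4) x 8^1 = 32
  Digit '4' (value 4) x 8^0 = 4
Sum = 164

164


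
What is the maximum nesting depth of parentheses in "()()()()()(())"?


Input: "()()()()()(())"
Tracking depth:
  Position 0 '(': depth becomes 1
  Position 1 ')': depth becomes 0
  Position 2 '(': depth becomes 1
  Position 3 ')': depth becomes 0
  Position 4 '(': depth becomes 1
  Position 5 ')': depth becomes 0
  Position 6 '(': depth becomes 1
  Position 7 ')': depth becomes 0
  Position 8 '(': depth becomes 1
  Position 9 ')': depth becomes 0
  Position 10 '(': depth becomes 1
  Position 11 '(': depth becomes 2
  Position 12 ')': depth becomes 1
  Position 13 ')': depth becomes 0
Maximum depth reached: 2

2


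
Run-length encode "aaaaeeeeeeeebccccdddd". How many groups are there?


Input: aaaaeeeeeeeebccccdddd
Scanning for consecutive runs:
  Group 1: 'a' x 4 (positions 0-3)
  Group 2: 'e' x 8 (positions 4-11)
  Group 3: 'b' x 1 (positions 12-12)
  Group 4: 'c' x 4 (positions 13-16)
  Group 5: 'd' x 4 (positions 17-20)
Total groups: 5

5


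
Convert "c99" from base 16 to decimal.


Input: "c99" in base 16
Positional expansion:
  Digit 'c' (value 12) x 16^2 = 3072
  Digit '9' (value 9) x 16^1 = 144
  Digit '9' (value 9) x 16^0 = 9
Sum = 3225

3225


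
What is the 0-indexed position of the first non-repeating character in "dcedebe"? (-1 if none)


Input: dcedebe
Character frequencies:
  'b': 1
  'c': 1
  'd': 2
  'e': 3
Scanning left to right for freq == 1:
  Position 0 ('d'): freq=2, skip
  Position 1 ('c'): unique! => answer = 1

1


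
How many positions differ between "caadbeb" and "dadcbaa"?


Comparing "caadbeb" and "dadcbaa" position by position:
  Position 0: 'c' vs 'd' => DIFFER
  Position 1: 'a' vs 'a' => same
  Position 2: 'a' vs 'd' => DIFFER
  Position 3: 'd' vs 'c' => DIFFER
  Position 4: 'b' vs 'b' => same
  Position 5: 'e' vs 'a' => DIFFER
  Position 6: 'b' vs 'a' => DIFFER
Positions that differ: 5

5


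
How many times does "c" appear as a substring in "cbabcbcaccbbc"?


Searching for "c" in "cbabcbcaccbbc"
Scanning each position:
  Position 0: "c" => MATCH
  Position 1: "b" => no
  Position 2: "a" => no
  Position 3: "b" => no
  Position 4: "c" => MATCH
  Position 5: "b" => no
  Position 6: "c" => MATCH
  Position 7: "a" => no
  Position 8: "c" => MATCH
  Position 9: "c" => MATCH
  Position 10: "b" => no
  Position 11: "b" => no
  Position 12: "c" => MATCH
Total occurrences: 6

6


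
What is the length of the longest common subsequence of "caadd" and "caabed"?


LCS of "caadd" and "caabed"
DP table:
           c    a    a    b    e    d
      0    0    0    0    0    0    0
  c   0    1    1    1    1    1    1
  a   0    1    2    2    2    2    2
  a   0    1    2    3    3    3    3
  d   0    1    2    3    3    3    4
  d   0    1    2    3    3    3    4
LCS length = dp[5][6] = 4

4


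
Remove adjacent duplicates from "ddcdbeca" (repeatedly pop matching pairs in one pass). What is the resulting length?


Input: ddcdbeca
Stack-based adjacent duplicate removal:
  Read 'd': push. Stack: d
  Read 'd': matches stack top 'd' => pop. Stack: (empty)
  Read 'c': push. Stack: c
  Read 'd': push. Stack: cd
  Read 'b': push. Stack: cdb
  Read 'e': push. Stack: cdbe
  Read 'c': push. Stack: cdbec
  Read 'a': push. Stack: cdbeca
Final stack: "cdbeca" (length 6)

6


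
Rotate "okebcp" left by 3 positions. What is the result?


Input: "okebcp", rotate left by 3
First 3 characters: "oke"
Remaining characters: "bcp"
Concatenate remaining + first: "bcp" + "oke" = "bcpoke"

bcpoke


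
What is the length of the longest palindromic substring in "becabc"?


Input: "becabc"
Checking substrings for palindromes:
  No multi-char palindromic substrings found
Longest palindromic substring: "b" with length 1

1


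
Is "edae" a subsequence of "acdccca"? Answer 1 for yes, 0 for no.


Check if "edae" is a subsequence of "acdccca"
Greedy scan:
  Position 0 ('a'): no match needed
  Position 1 ('c'): no match needed
  Position 2 ('d'): no match needed
  Position 3 ('c'): no match needed
  Position 4 ('c'): no match needed
  Position 5 ('c'): no match needed
  Position 6 ('a'): no match needed
Only matched 0/4 characters => not a subsequence

0


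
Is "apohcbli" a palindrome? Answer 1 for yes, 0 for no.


Input: apohcbli
Reversed: ilbchopa
  Compare pos 0 ('a') with pos 7 ('i'): MISMATCH
  Compare pos 1 ('p') with pos 6 ('l'): MISMATCH
  Compare pos 2 ('o') with pos 5 ('b'): MISMATCH
  Compare pos 3 ('h') with pos 4 ('c'): MISMATCH
Result: not a palindrome

0


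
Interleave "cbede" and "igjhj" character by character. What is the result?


Interleaving "cbede" and "igjhj":
  Position 0: 'c' from first, 'i' from second => "ci"
  Position 1: 'b' from first, 'g' from second => "bg"
  Position 2: 'e' from first, 'j' from second => "ej"
  Position 3: 'd' from first, 'h' from second => "dh"
  Position 4: 'e' from first, 'j' from second => "ej"
Result: cibgejdhej

cibgejdhej


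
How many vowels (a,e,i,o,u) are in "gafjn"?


Input: gafjn
Checking each character:
  'g' at position 0: consonant
  'a' at position 1: vowel (running total: 1)
  'f' at position 2: consonant
  'j' at position 3: consonant
  'n' at position 4: consonant
Total vowels: 1

1


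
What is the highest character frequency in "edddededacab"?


Input: edddededacab
Character counts:
  'a': 2
  'b': 1
  'c': 1
  'd': 5
  'e': 3
Maximum frequency: 5

5


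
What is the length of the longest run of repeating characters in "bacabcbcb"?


Input: "bacabcbcb"
Scanning for longest run:
  Position 1 ('a'): new char, reset run to 1
  Position 2 ('c'): new char, reset run to 1
  Position 3 ('a'): new char, reset run to 1
  Position 4 ('b'): new char, reset run to 1
  Position 5 ('c'): new char, reset run to 1
  Position 6 ('b'): new char, reset run to 1
  Position 7 ('c'): new char, reset run to 1
  Position 8 ('b'): new char, reset run to 1
Longest run: 'b' with length 1

1


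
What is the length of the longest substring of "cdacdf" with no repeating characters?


Input: "cdacdf"
Sliding window (track last position of each char):
  Position 0 ('c'): window [0,0] length 1 -- new best
  Position 1 ('d'): window [0,1] length 2 -- new best
  Position 2 ('a'): window [0,2] length 3 -- new best
  Position 3 ('c'): repeat (last at 0), move window start to 1
  Position 3 ('c'): window [1,3] length 3
  Position 4 ('d'): repeat (last at 1), move window start to 2
  Position 4 ('d'): window [2,4] length 3
  Position 5 ('f'): window [2,5] length 4 -- new best
Longest substring with no repeats: "acdf" with length 4

4


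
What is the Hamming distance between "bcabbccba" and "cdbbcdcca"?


Comparing "bcabbccba" and "cdbbcdcca" position by position:
  Position 0: 'b' vs 'c' => differ
  Position 1: 'c' vs 'd' => differ
  Position 2: 'a' vs 'b' => differ
  Position 3: 'b' vs 'b' => same
  Position 4: 'b' vs 'c' => differ
  Position 5: 'c' vs 'd' => differ
  Position 6: 'c' vs 'c' => same
  Position 7: 'b' vs 'c' => differ
  Position 8: 'a' vs 'a' => same
Total differences (Hamming distance): 6

6


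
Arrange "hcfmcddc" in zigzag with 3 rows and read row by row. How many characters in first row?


Zigzag "hcfmcddc" into 3 rows:
Placing characters:
  'h' => row 0
  'c' => row 1
  'f' => row 2
  'm' => row 1
  'c' => row 0
  'd' => row 1
  'd' => row 2
  'c' => row 1
Rows:
  Row 0: "hc"
  Row 1: "cmdc"
  Row 2: "fd"
First row length: 2

2


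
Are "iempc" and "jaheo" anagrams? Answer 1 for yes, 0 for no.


Strings: "iempc", "jaheo"
Sorted first:  ceimp
Sorted second: aehjo
Differ at position 0: 'c' vs 'a' => not anagrams

0


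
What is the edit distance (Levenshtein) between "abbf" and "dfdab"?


Computing edit distance: "abbf" -> "dfdab"
DP table:
           d    f    d    a    b
      0    1    2    3    4    5
  a   1    1    2    3    3    4
  b   2    2    2    3    4    3
  b   3    3    3    3    4    4
  f   4    4    3    4    4    5
Edit distance = dp[4][5] = 5

5


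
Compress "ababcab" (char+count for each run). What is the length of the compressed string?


Input: ababcab
Runs:
  'a' x 1 => "a1"
  'b' x 1 => "b1"
  'a' x 1 => "a1"
  'b' x 1 => "b1"
  'c' x 1 => "c1"
  'a' x 1 => "a1"
  'b' x 1 => "b1"
Compressed: "a1b1a1b1c1a1b1"
Compressed length: 14

14


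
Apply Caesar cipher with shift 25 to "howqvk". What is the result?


Caesar cipher: shift "howqvk" by 25
  'h' (pos 7) + 25 = pos 6 = 'g'
  'o' (pos 14) + 25 = pos 13 = 'n'
  'w' (pos 22) + 25 = pos 21 = 'v'
  'q' (pos 16) + 25 = pos 15 = 'p'
  'v' (pos 21) + 25 = pos 20 = 'u'
  'k' (pos 10) + 25 = pos 9 = 'j'
Result: gnvpuj

gnvpuj


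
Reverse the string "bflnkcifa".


Input: bflnkcifa
Reading characters right to left:
  Position 8: 'a'
  Position 7: 'f'
  Position 6: 'i'
  Position 5: 'c'
  Position 4: 'k'
  Position 3: 'n'
  Position 2: 'l'
  Position 1: 'f'
  Position 0: 'b'
Reversed: aficknlfb

aficknlfb


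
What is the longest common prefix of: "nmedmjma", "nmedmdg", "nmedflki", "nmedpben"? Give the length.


Words: nmedmjma, nmedmdg, nmedflki, nmedpben
  Position 0: all 'n' => match
  Position 1: all 'm' => match
  Position 2: all 'e' => match
  Position 3: all 'd' => match
  Position 4: ('m', 'm', 'f', 'p') => mismatch, stop
LCP = "nmed" (length 4)

4


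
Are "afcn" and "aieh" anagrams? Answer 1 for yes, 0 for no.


Strings: "afcn", "aieh"
Sorted first:  acfn
Sorted second: aehi
Differ at position 1: 'c' vs 'e' => not anagrams

0


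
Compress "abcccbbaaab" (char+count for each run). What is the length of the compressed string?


Input: abcccbbaaab
Runs:
  'a' x 1 => "a1"
  'b' x 1 => "b1"
  'c' x 3 => "c3"
  'b' x 2 => "b2"
  'a' x 3 => "a3"
  'b' x 1 => "b1"
Compressed: "a1b1c3b2a3b1"
Compressed length: 12

12


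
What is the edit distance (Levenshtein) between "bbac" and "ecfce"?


Computing edit distance: "bbac" -> "ecfce"
DP table:
           e    c    f    c    e
      0    1    2    3    4    5
  b   1    1    2    3    4    5
  b   2    2    2    3    4    5
  a   3    3    3    3    4    5
  c   4    4    3    4    3    4
Edit distance = dp[4][5] = 4

4


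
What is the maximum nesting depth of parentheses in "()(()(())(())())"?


Input: "()(()(())(())())"
Tracking depth:
  Position 0 '(': depth becomes 1
  Position 1 ')': depth becomes 0
  Position 2 '(': depth becomes 1
  Position 3 '(': depth becomes 2
  Position 4 ')': depth becomes 1
  Position 5 '(': depth becomes 2
  Position 6 '(': depth becomes 3
  Position 7 ')': depth becomes 2
  Position 8 ')': depth becomes 1
  Position 9 '(': depth becomes 2
  Position 10 '(': depth becomes 3
  Position 11 ')': depth becomes 2
  Position 12 ')': depth becomes 1
  Position 13 '(': depth becomes 2
  Position 14 ')': depth becomes 1
  Position 15 ')': depth becomes 0
Maximum depth reached: 3

3


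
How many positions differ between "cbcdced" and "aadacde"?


Comparing "cbcdced" and "aadacde" position by position:
  Position 0: 'c' vs 'a' => DIFFER
  Position 1: 'b' vs 'a' => DIFFER
  Position 2: 'c' vs 'd' => DIFFER
  Position 3: 'd' vs 'a' => DIFFER
  Position 4: 'c' vs 'c' => same
  Position 5: 'e' vs 'd' => DIFFER
  Position 6: 'd' vs 'e' => DIFFER
Positions that differ: 6

6


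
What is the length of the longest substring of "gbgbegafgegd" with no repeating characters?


Input: "gbgbegafgegd"
Sliding window (track last position of each char):
  Position 0 ('g'): window [0,0] length 1 -- new best
  Position 1 ('b'): window [0,1] length 2 -- new best
  Position 2 ('g'): repeat (last at 0), move window start to 1
  Position 2 ('g'): window [1,2] length 2
  Position 3 ('b'): repeat (last at 1), move window start to 2
  Position 3 ('b'): window [2,3] length 2
  Position 4 ('e'): window [2,4] length 3 -- new best
  Position 5 ('g'): repeat (last at 2), move window start to 3
  Position 5 ('g'): window [3,5] length 3
  Position 6 ('a'): window [3,6] length 4 -- new best
  Position 7 ('f'): window [3,7] length 5 -- new best
  Position 8 ('g'): repeat (last at 5), move window start to 6
  Position 8 ('g'): window [6,8] length 3
  Position 9 ('e'): window [6,9] length 4
  Position 10 ('g'): repeat (last at 8), move window start to 9
  Position 10 ('g'): window [9,10] length 2
  Position 11 ('d'): window [9,11] length 3
Longest substring with no repeats: "begaf" with length 5

5


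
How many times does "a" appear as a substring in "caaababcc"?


Searching for "a" in "caaababcc"
Scanning each position:
  Position 0: "c" => no
  Position 1: "a" => MATCH
  Position 2: "a" => MATCH
  Position 3: "a" => MATCH
  Position 4: "b" => no
  Position 5: "a" => MATCH
  Position 6: "b" => no
  Position 7: "c" => no
  Position 8: "c" => no
Total occurrences: 4

4


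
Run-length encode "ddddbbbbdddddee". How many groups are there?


Input: ddddbbbbdddddee
Scanning for consecutive runs:
  Group 1: 'd' x 4 (positions 0-3)
  Group 2: 'b' x 4 (positions 4-7)
  Group 3: 'd' x 5 (positions 8-12)
  Group 4: 'e' x 2 (positions 13-14)
Total groups: 4

4


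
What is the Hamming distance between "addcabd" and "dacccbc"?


Comparing "addcabd" and "dacccbc" position by position:
  Position 0: 'a' vs 'd' => differ
  Position 1: 'd' vs 'a' => differ
  Position 2: 'd' vs 'c' => differ
  Position 3: 'c' vs 'c' => same
  Position 4: 'a' vs 'c' => differ
  Position 5: 'b' vs 'b' => same
  Position 6: 'd' vs 'c' => differ
Total differences (Hamming distance): 5

5


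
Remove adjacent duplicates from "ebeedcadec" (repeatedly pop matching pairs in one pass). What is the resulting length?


Input: ebeedcadec
Stack-based adjacent duplicate removal:
  Read 'e': push. Stack: e
  Read 'b': push. Stack: eb
  Read 'e': push. Stack: ebe
  Read 'e': matches stack top 'e' => pop. Stack: eb
  Read 'd': push. Stack: ebd
  Read 'c': push. Stack: ebdc
  Read 'a': push. Stack: ebdca
  Read 'd': push. Stack: ebdcad
  Read 'e': push. Stack: ebdcade
  Read 'c': push. Stack: ebdcadec
Final stack: "ebdcadec" (length 8)

8


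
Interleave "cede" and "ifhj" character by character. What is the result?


Interleaving "cede" and "ifhj":
  Position 0: 'c' from first, 'i' from second => "ci"
  Position 1: 'e' from first, 'f' from second => "ef"
  Position 2: 'd' from first, 'h' from second => "dh"
  Position 3: 'e' from first, 'j' from second => "ej"
Result: ciefdhej

ciefdhej


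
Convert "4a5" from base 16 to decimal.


Input: "4a5" in base 16
Positional expansion:
  Digit '4' (value 4) x 16^2 = 1024
  Digit 'a' (value 10) x 16^1 = 160
  Digit '5' (value 5) x 16^0 = 5
Sum = 1189

1189


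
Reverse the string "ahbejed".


Input: ahbejed
Reading characters right to left:
  Position 6: 'd'
  Position 5: 'e'
  Position 4: 'j'
  Position 3: 'e'
  Position 2: 'b'
  Position 1: 'h'
  Position 0: 'a'
Reversed: dejebha

dejebha


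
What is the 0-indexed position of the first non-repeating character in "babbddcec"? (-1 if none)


Input: babbddcec
Character frequencies:
  'a': 1
  'b': 3
  'c': 2
  'd': 2
  'e': 1
Scanning left to right for freq == 1:
  Position 0 ('b'): freq=3, skip
  Position 1 ('a'): unique! => answer = 1

1


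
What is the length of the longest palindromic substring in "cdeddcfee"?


Input: "cdeddcfee"
Checking substrings for palindromes:
  [1:4] "ded" (len 3) => palindrome
  [3:5] "dd" (len 2) => palindrome
  [7:9] "ee" (len 2) => palindrome
Longest palindromic substring: "ded" with length 3

3


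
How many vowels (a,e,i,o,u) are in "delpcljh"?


Input: delpcljh
Checking each character:
  'd' at position 0: consonant
  'e' at position 1: vowel (running total: 1)
  'l' at position 2: consonant
  'p' at position 3: consonant
  'c' at position 4: consonant
  'l' at position 5: consonant
  'j' at position 6: consonant
  'h' at position 7: consonant
Total vowels: 1

1


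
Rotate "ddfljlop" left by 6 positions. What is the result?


Input: "ddfljlop", rotate left by 6
First 6 characters: "ddfljl"
Remaining characters: "op"
Concatenate remaining + first: "op" + "ddfljl" = "opddfljl"

opddfljl


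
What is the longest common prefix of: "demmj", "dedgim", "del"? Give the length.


Words: demmj, dedgim, del
  Position 0: all 'd' => match
  Position 1: all 'e' => match
  Position 2: ('m', 'd', 'l') => mismatch, stop
LCP = "de" (length 2)

2


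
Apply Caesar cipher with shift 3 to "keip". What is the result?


Caesar cipher: shift "keip" by 3
  'k' (pos 10) + 3 = pos 13 = 'n'
  'e' (pos 4) + 3 = pos 7 = 'h'
  'i' (pos 8) + 3 = pos 11 = 'l'
  'p' (pos 15) + 3 = pos 18 = 's'
Result: nhls

nhls


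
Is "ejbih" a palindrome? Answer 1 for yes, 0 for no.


Input: ejbih
Reversed: hibje
  Compare pos 0 ('e') with pos 4 ('h'): MISMATCH
  Compare pos 1 ('j') with pos 3 ('i'): MISMATCH
Result: not a palindrome

0


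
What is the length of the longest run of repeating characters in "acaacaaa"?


Input: "acaacaaa"
Scanning for longest run:
  Position 1 ('c'): new char, reset run to 1
  Position 2 ('a'): new char, reset run to 1
  Position 3 ('a'): continues run of 'a', length=2
  Position 4 ('c'): new char, reset run to 1
  Position 5 ('a'): new char, reset run to 1
  Position 6 ('a'): continues run of 'a', length=2
  Position 7 ('a'): continues run of 'a', length=3
Longest run: 'a' with length 3

3


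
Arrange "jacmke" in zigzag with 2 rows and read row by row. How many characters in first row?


Zigzag "jacmke" into 2 rows:
Placing characters:
  'j' => row 0
  'a' => row 1
  'c' => row 0
  'm' => row 1
  'k' => row 0
  'e' => row 1
Rows:
  Row 0: "jck"
  Row 1: "ame"
First row length: 3

3


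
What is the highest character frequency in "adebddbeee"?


Input: adebddbeee
Character counts:
  'a': 1
  'b': 2
  'd': 3
  'e': 4
Maximum frequency: 4

4


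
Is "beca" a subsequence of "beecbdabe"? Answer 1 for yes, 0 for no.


Check if "beca" is a subsequence of "beecbdabe"
Greedy scan:
  Position 0 ('b'): matches sub[0] = 'b'
  Position 1 ('e'): matches sub[1] = 'e'
  Position 2 ('e'): no match needed
  Position 3 ('c'): matches sub[2] = 'c'
  Position 4 ('b'): no match needed
  Position 5 ('d'): no match needed
  Position 6 ('a'): matches sub[3] = 'a'
  Position 7 ('b'): no match needed
  Position 8 ('e'): no match needed
All 4 characters matched => is a subsequence

1


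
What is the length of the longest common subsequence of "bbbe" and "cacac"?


LCS of "bbbe" and "cacac"
DP table:
           c    a    c    a    c
      0    0    0    0    0    0
  b   0    0    0    0    0    0
  b   0    0    0    0    0    0
  b   0    0    0    0    0    0
  e   0    0    0    0    0    0
LCS length = dp[4][5] = 0

0


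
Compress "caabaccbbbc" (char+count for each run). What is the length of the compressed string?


Input: caabaccbbbc
Runs:
  'c' x 1 => "c1"
  'a' x 2 => "a2"
  'b' x 1 => "b1"
  'a' x 1 => "a1"
  'c' x 2 => "c2"
  'b' x 3 => "b3"
  'c' x 1 => "c1"
Compressed: "c1a2b1a1c2b3c1"
Compressed length: 14

14


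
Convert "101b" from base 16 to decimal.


Input: "101b" in base 16
Positional expansion:
  Digit '1' (value 1) x 16^3 = 4096
  Digit '0' (value 0) x 16^2 = 0
  Digit '1' (value 1) x 16^1 = 16
  Digit 'b' (value 11) x 16^0 = 11
Sum = 4123

4123


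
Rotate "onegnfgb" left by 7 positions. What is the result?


Input: "onegnfgb", rotate left by 7
First 7 characters: "onegnfg"
Remaining characters: "b"
Concatenate remaining + first: "b" + "onegnfg" = "bonegnfg"

bonegnfg


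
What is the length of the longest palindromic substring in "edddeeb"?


Input: "edddeeb"
Checking substrings for palindromes:
  [0:5] "eddde" (len 5) => palindrome
  [1:4] "ddd" (len 3) => palindrome
  [1:3] "dd" (len 2) => palindrome
  [2:4] "dd" (len 2) => palindrome
  [4:6] "ee" (len 2) => palindrome
Longest palindromic substring: "eddde" with length 5

5


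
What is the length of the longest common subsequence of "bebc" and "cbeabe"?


LCS of "bebc" and "cbeabe"
DP table:
           c    b    e    a    b    e
      0    0    0    0    0    0    0
  b   0    0    1    1    1    1    1
  e   0    0    1    2    2    2    2
  b   0    0    1    2    2    3    3
  c   0    1    1    2    2    3    3
LCS length = dp[4][6] = 3

3


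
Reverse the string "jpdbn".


Input: jpdbn
Reading characters right to left:
  Position 4: 'n'
  Position 3: 'b'
  Position 2: 'd'
  Position 1: 'p'
  Position 0: 'j'
Reversed: nbdpj

nbdpj


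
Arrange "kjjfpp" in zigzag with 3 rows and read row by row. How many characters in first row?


Zigzag "kjjfpp" into 3 rows:
Placing characters:
  'k' => row 0
  'j' => row 1
  'j' => row 2
  'f' => row 1
  'p' => row 0
  'p' => row 1
Rows:
  Row 0: "kp"
  Row 1: "jfp"
  Row 2: "j"
First row length: 2

2


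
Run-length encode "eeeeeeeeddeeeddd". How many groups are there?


Input: eeeeeeeeddeeeddd
Scanning for consecutive runs:
  Group 1: 'e' x 8 (positions 0-7)
  Group 2: 'd' x 2 (positions 8-9)
  Group 3: 'e' x 3 (positions 10-12)
  Group 4: 'd' x 3 (positions 13-15)
Total groups: 4

4


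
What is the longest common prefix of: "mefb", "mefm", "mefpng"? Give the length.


Words: mefb, mefm, mefpng
  Position 0: all 'm' => match
  Position 1: all 'e' => match
  Position 2: all 'f' => match
  Position 3: ('b', 'm', 'p') => mismatch, stop
LCP = "mef" (length 3)

3


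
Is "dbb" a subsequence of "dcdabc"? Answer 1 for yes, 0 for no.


Check if "dbb" is a subsequence of "dcdabc"
Greedy scan:
  Position 0 ('d'): matches sub[0] = 'd'
  Position 1 ('c'): no match needed
  Position 2 ('d'): no match needed
  Position 3 ('a'): no match needed
  Position 4 ('b'): matches sub[1] = 'b'
  Position 5 ('c'): no match needed
Only matched 2/3 characters => not a subsequence

0


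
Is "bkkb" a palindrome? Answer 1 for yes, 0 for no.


Input: bkkb
Reversed: bkkb
  Compare pos 0 ('b') with pos 3 ('b'): match
  Compare pos 1 ('k') with pos 2 ('k'): match
Result: palindrome

1


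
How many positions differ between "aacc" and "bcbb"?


Comparing "aacc" and "bcbb" position by position:
  Position 0: 'a' vs 'b' => DIFFER
  Position 1: 'a' vs 'c' => DIFFER
  Position 2: 'c' vs 'b' => DIFFER
  Position 3: 'c' vs 'b' => DIFFER
Positions that differ: 4

4


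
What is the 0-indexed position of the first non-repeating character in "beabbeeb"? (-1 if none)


Input: beabbeeb
Character frequencies:
  'a': 1
  'b': 4
  'e': 3
Scanning left to right for freq == 1:
  Position 0 ('b'): freq=4, skip
  Position 1 ('e'): freq=3, skip
  Position 2 ('a'): unique! => answer = 2

2


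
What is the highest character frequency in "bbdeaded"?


Input: bbdeaded
Character counts:
  'a': 1
  'b': 2
  'd': 3
  'e': 2
Maximum frequency: 3

3


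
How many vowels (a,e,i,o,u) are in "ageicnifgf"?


Input: ageicnifgf
Checking each character:
  'a' at position 0: vowel (running total: 1)
  'g' at position 1: consonant
  'e' at position 2: vowel (running total: 2)
  'i' at position 3: vowel (running total: 3)
  'c' at position 4: consonant
  'n' at position 5: consonant
  'i' at position 6: vowel (running total: 4)
  'f' at position 7: consonant
  'g' at position 8: consonant
  'f' at position 9: consonant
Total vowels: 4

4


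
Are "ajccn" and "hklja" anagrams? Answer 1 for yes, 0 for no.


Strings: "ajccn", "hklja"
Sorted first:  accjn
Sorted second: ahjkl
Differ at position 1: 'c' vs 'h' => not anagrams

0


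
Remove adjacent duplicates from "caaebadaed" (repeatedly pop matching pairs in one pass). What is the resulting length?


Input: caaebadaed
Stack-based adjacent duplicate removal:
  Read 'c': push. Stack: c
  Read 'a': push. Stack: ca
  Read 'a': matches stack top 'a' => pop. Stack: c
  Read 'e': push. Stack: ce
  Read 'b': push. Stack: ceb
  Read 'a': push. Stack: ceba
  Read 'd': push. Stack: cebad
  Read 'a': push. Stack: cebada
  Read 'e': push. Stack: cebadae
  Read 'd': push. Stack: cebadaed
Final stack: "cebadaed" (length 8)

8


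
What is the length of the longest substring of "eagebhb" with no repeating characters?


Input: "eagebhb"
Sliding window (track last position of each char):
  Position 0 ('e'): window [0,0] length 1 -- new best
  Position 1 ('a'): window [0,1] length 2 -- new best
  Position 2 ('g'): window [0,2] length 3 -- new best
  Position 3 ('e'): repeat (last at 0), move window start to 1
  Position 3 ('e'): window [1,3] length 3
  Position 4 ('b'): window [1,4] length 4 -- new best
  Position 5 ('h'): window [1,5] length 5 -- new best
  Position 6 ('b'): repeat (last at 4), move window start to 5
  Position 6 ('b'): window [5,6] length 2
Longest substring with no repeats: "agebh" with length 5

5


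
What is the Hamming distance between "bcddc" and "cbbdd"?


Comparing "bcddc" and "cbbdd" position by position:
  Position 0: 'b' vs 'c' => differ
  Position 1: 'c' vs 'b' => differ
  Position 2: 'd' vs 'b' => differ
  Position 3: 'd' vs 'd' => same
  Position 4: 'c' vs 'd' => differ
Total differences (Hamming distance): 4

4


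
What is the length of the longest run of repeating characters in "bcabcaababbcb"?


Input: "bcabcaababbcb"
Scanning for longest run:
  Position 1 ('c'): new char, reset run to 1
  Position 2 ('a'): new char, reset run to 1
  Position 3 ('b'): new char, reset run to 1
  Position 4 ('c'): new char, reset run to 1
  Position 5 ('a'): new char, reset run to 1
  Position 6 ('a'): continues run of 'a', length=2
  Position 7 ('b'): new char, reset run to 1
  Position 8 ('a'): new char, reset run to 1
  Position 9 ('b'): new char, reset run to 1
  Position 10 ('b'): continues run of 'b', length=2
  Position 11 ('c'): new char, reset run to 1
  Position 12 ('b'): new char, reset run to 1
Longest run: 'a' with length 2

2


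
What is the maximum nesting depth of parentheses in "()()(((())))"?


Input: "()()(((())))"
Tracking depth:
  Position 0 '(': depth becomes 1
  Position 1 ')': depth becomes 0
  Position 2 '(': depth becomes 1
  Position 3 ')': depth becomes 0
  Position 4 '(': depth becomes 1
  Position 5 '(': depth becomes 2
  Position 6 '(': depth becomes 3
  Position 7 '(': depth becomes 4
  Position 8 ')': depth becomes 3
  Position 9 ')': depth becomes 2
  Position 10 ')': depth becomes 1
  Position 11 ')': depth becomes 0
Maximum depth reached: 4

4


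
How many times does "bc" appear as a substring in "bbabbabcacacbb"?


Searching for "bc" in "bbabbabcacacbb"
Scanning each position:
  Position 0: "bb" => no
  Position 1: "ba" => no
  Position 2: "ab" => no
  Position 3: "bb" => no
  Position 4: "ba" => no
  Position 5: "ab" => no
  Position 6: "bc" => MATCH
  Position 7: "ca" => no
  Position 8: "ac" => no
  Position 9: "ca" => no
  Position 10: "ac" => no
  Position 11: "cb" => no
  Position 12: "bb" => no
Total occurrences: 1

1


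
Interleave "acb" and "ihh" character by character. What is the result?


Interleaving "acb" and "ihh":
  Position 0: 'a' from first, 'i' from second => "ai"
  Position 1: 'c' from first, 'h' from second => "ch"
  Position 2: 'b' from first, 'h' from second => "bh"
Result: aichbh

aichbh


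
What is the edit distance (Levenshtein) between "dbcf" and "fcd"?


Computing edit distance: "dbcf" -> "fcd"
DP table:
           f    c    d
      0    1    2    3
  d   1    1    2    2
  b   2    2    2    3
  c   3    3    2    3
  f   4    3    3    3
Edit distance = dp[4][3] = 3

3


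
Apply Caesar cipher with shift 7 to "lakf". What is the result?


Caesar cipher: shift "lakf" by 7
  'l' (pos 11) + 7 = pos 18 = 's'
  'a' (pos 0) + 7 = pos 7 = 'h'
  'k' (pos 10) + 7 = pos 17 = 'r'
  'f' (pos 5) + 7 = pos 12 = 'm'
Result: shrm

shrm


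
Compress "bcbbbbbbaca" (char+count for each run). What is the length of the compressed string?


Input: bcbbbbbbaca
Runs:
  'b' x 1 => "b1"
  'c' x 1 => "c1"
  'b' x 6 => "b6"
  'a' x 1 => "a1"
  'c' x 1 => "c1"
  'a' x 1 => "a1"
Compressed: "b1c1b6a1c1a1"
Compressed length: 12

12


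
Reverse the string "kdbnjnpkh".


Input: kdbnjnpkh
Reading characters right to left:
  Position 8: 'h'
  Position 7: 'k'
  Position 6: 'p'
  Position 5: 'n'
  Position 4: 'j'
  Position 3: 'n'
  Position 2: 'b'
  Position 1: 'd'
  Position 0: 'k'
Reversed: hkpnjnbdk

hkpnjnbdk


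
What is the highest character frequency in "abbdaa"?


Input: abbdaa
Character counts:
  'a': 3
  'b': 2
  'd': 1
Maximum frequency: 3

3


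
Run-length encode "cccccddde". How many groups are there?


Input: cccccddde
Scanning for consecutive runs:
  Group 1: 'c' x 5 (positions 0-4)
  Group 2: 'd' x 3 (positions 5-7)
  Group 3: 'e' x 1 (positions 8-8)
Total groups: 3

3


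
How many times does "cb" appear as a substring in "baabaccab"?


Searching for "cb" in "baabaccab"
Scanning each position:
  Position 0: "ba" => no
  Position 1: "aa" => no
  Position 2: "ab" => no
  Position 3: "ba" => no
  Position 4: "ac" => no
  Position 5: "cc" => no
  Position 6: "ca" => no
  Position 7: "ab" => no
Total occurrences: 0

0


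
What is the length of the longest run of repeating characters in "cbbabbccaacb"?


Input: "cbbabbccaacb"
Scanning for longest run:
  Position 1 ('b'): new char, reset run to 1
  Position 2 ('b'): continues run of 'b', length=2
  Position 3 ('a'): new char, reset run to 1
  Position 4 ('b'): new char, reset run to 1
  Position 5 ('b'): continues run of 'b', length=2
  Position 6 ('c'): new char, reset run to 1
  Position 7 ('c'): continues run of 'c', length=2
  Position 8 ('a'): new char, reset run to 1
  Position 9 ('a'): continues run of 'a', length=2
  Position 10 ('c'): new char, reset run to 1
  Position 11 ('b'): new char, reset run to 1
Longest run: 'b' with length 2

2


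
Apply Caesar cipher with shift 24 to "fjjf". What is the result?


Caesar cipher: shift "fjjf" by 24
  'f' (pos 5) + 24 = pos 3 = 'd'
  'j' (pos 9) + 24 = pos 7 = 'h'
  'j' (pos 9) + 24 = pos 7 = 'h'
  'f' (pos 5) + 24 = pos 3 = 'd'
Result: dhhd

dhhd


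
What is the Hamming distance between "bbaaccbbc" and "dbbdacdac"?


Comparing "bbaaccbbc" and "dbbdacdac" position by position:
  Position 0: 'b' vs 'd' => differ
  Position 1: 'b' vs 'b' => same
  Position 2: 'a' vs 'b' => differ
  Position 3: 'a' vs 'd' => differ
  Position 4: 'c' vs 'a' => differ
  Position 5: 'c' vs 'c' => same
  Position 6: 'b' vs 'd' => differ
  Position 7: 'b' vs 'a' => differ
  Position 8: 'c' vs 'c' => same
Total differences (Hamming distance): 6

6


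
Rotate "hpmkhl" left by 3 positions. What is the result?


Input: "hpmkhl", rotate left by 3
First 3 characters: "hpm"
Remaining characters: "khl"
Concatenate remaining + first: "khl" + "hpm" = "khlhpm"

khlhpm


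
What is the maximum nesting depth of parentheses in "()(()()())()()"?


Input: "()(()()())()()"
Tracking depth:
  Position 0 '(': depth becomes 1
  Position 1 ')': depth becomes 0
  Position 2 '(': depth becomes 1
  Position 3 '(': depth becomes 2
  Position 4 ')': depth becomes 1
  Position 5 '(': depth becomes 2
  Position 6 ')': depth becomes 1
  Position 7 '(': depth becomes 2
  Position 8 ')': depth becomes 1
  Position 9 ')': depth becomes 0
  Position 10 '(': depth becomes 1
  Position 11 ')': depth becomes 0
  Position 12 '(': depth becomes 1
  Position 13 ')': depth becomes 0
Maximum depth reached: 2

2


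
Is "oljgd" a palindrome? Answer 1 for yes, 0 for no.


Input: oljgd
Reversed: dgjlo
  Compare pos 0 ('o') with pos 4 ('d'): MISMATCH
  Compare pos 1 ('l') with pos 3 ('g'): MISMATCH
Result: not a palindrome

0


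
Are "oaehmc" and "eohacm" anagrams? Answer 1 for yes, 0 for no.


Strings: "oaehmc", "eohacm"
Sorted first:  acehmo
Sorted second: acehmo
Sorted forms match => anagrams

1


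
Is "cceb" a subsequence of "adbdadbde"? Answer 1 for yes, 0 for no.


Check if "cceb" is a subsequence of "adbdadbde"
Greedy scan:
  Position 0 ('a'): no match needed
  Position 1 ('d'): no match needed
  Position 2 ('b'): no match needed
  Position 3 ('d'): no match needed
  Position 4 ('a'): no match needed
  Position 5 ('d'): no match needed
  Position 6 ('b'): no match needed
  Position 7 ('d'): no match needed
  Position 8 ('e'): no match needed
Only matched 0/4 characters => not a subsequence

0


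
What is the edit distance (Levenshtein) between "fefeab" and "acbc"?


Computing edit distance: "fefeab" -> "acbc"
DP table:
           a    c    b    c
      0    1    2    3    4
  f   1    1    2    3    4
  e   2    2    2    3    4
  f   3    3    3    3    4
  e   4    4    4    4    4
  a   5    4    5    5    5
  b   6    5    5    5    6
Edit distance = dp[6][4] = 6

6


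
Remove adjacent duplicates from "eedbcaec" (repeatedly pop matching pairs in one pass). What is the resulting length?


Input: eedbcaec
Stack-based adjacent duplicate removal:
  Read 'e': push. Stack: e
  Read 'e': matches stack top 'e' => pop. Stack: (empty)
  Read 'd': push. Stack: d
  Read 'b': push. Stack: db
  Read 'c': push. Stack: dbc
  Read 'a': push. Stack: dbca
  Read 'e': push. Stack: dbcae
  Read 'c': push. Stack: dbcaec
Final stack: "dbcaec" (length 6)

6


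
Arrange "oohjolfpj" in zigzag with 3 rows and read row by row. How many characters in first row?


Zigzag "oohjolfpj" into 3 rows:
Placing characters:
  'o' => row 0
  'o' => row 1
  'h' => row 2
  'j' => row 1
  'o' => row 0
  'l' => row 1
  'f' => row 2
  'p' => row 1
  'j' => row 0
Rows:
  Row 0: "ooj"
  Row 1: "ojlp"
  Row 2: "hf"
First row length: 3

3


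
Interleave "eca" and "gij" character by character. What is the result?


Interleaving "eca" and "gij":
  Position 0: 'e' from first, 'g' from second => "eg"
  Position 1: 'c' from first, 'i' from second => "ci"
  Position 2: 'a' from first, 'j' from second => "aj"
Result: egciaj

egciaj


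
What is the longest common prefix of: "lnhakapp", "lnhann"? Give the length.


Words: lnhakapp, lnhann
  Position 0: all 'l' => match
  Position 1: all 'n' => match
  Position 2: all 'h' => match
  Position 3: all 'a' => match
  Position 4: ('k', 'n') => mismatch, stop
LCP = "lnha" (length 4)

4


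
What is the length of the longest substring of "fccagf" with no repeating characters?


Input: "fccagf"
Sliding window (track last position of each char):
  Position 0 ('f'): window [0,0] length 1 -- new best
  Position 1 ('c'): window [0,1] length 2 -- new best
  Position 2 ('c'): repeat (last at 1), move window start to 2
  Position 2 ('c'): window [2,2] length 1
  Position 3 ('a'): window [2,3] length 2
  Position 4 ('g'): window [2,4] length 3 -- new best
  Position 5 ('f'): window [2,5] length 4 -- new best
Longest substring with no repeats: "cagf" with length 4

4


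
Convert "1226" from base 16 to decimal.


Input: "1226" in base 16
Positional expansion:
  Digit '1' (value 1) x 16^3 = 4096
  Digit '2' (value 2) x 16^2 = 512
  Digit '2' (value 2) x 16^1 = 32
  Digit '6' (value 6) x 16^0 = 6
Sum = 4646

4646


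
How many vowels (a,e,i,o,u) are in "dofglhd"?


Input: dofglhd
Checking each character:
  'd' at position 0: consonant
  'o' at position 1: vowel (running total: 1)
  'f' at position 2: consonant
  'g' at position 3: consonant
  'l' at position 4: consonant
  'h' at position 5: consonant
  'd' at position 6: consonant
Total vowels: 1

1


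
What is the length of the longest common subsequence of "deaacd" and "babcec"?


LCS of "deaacd" and "babcec"
DP table:
           b    a    b    c    e    c
      0    0    0    0    0    0    0
  d   0    0    0    0    0    0    0
  e   0    0    0    0    0    1    1
  a   0    0    1    1    1    1    1
  a   0    0    1    1    1    1    1
  c   0    0    1    1    2    2    2
  d   0    0    1    1    2    2    2
LCS length = dp[6][6] = 2

2


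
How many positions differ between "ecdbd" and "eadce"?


Comparing "ecdbd" and "eadce" position by position:
  Position 0: 'e' vs 'e' => same
  Position 1: 'c' vs 'a' => DIFFER
  Position 2: 'd' vs 'd' => same
  Position 3: 'b' vs 'c' => DIFFER
  Position 4: 'd' vs 'e' => DIFFER
Positions that differ: 3

3


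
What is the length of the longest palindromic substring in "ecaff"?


Input: "ecaff"
Checking substrings for palindromes:
  [3:5] "ff" (len 2) => palindrome
Longest palindromic substring: "ff" with length 2

2


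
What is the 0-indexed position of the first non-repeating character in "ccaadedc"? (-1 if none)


Input: ccaadedc
Character frequencies:
  'a': 2
  'c': 3
  'd': 2
  'e': 1
Scanning left to right for freq == 1:
  Position 0 ('c'): freq=3, skip
  Position 1 ('c'): freq=3, skip
  Position 2 ('a'): freq=2, skip
  Position 3 ('a'): freq=2, skip
  Position 4 ('d'): freq=2, skip
  Position 5 ('e'): unique! => answer = 5

5


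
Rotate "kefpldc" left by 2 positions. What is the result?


Input: "kefpldc", rotate left by 2
First 2 characters: "ke"
Remaining characters: "fpldc"
Concatenate remaining + first: "fpldc" + "ke" = "fpldcke"

fpldcke


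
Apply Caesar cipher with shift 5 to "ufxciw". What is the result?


Caesar cipher: shift "ufxciw" by 5
  'u' (pos 20) + 5 = pos 25 = 'z'
  'f' (pos 5) + 5 = pos 10 = 'k'
  'x' (pos 23) + 5 = pos 2 = 'c'
  'c' (pos 2) + 5 = pos 7 = 'h'
  'i' (pos 8) + 5 = pos 13 = 'n'
  'w' (pos 22) + 5 = pos 1 = 'b'
Result: zkchnb

zkchnb


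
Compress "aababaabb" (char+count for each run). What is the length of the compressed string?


Input: aababaabb
Runs:
  'a' x 2 => "a2"
  'b' x 1 => "b1"
  'a' x 1 => "a1"
  'b' x 1 => "b1"
  'a' x 2 => "a2"
  'b' x 2 => "b2"
Compressed: "a2b1a1b1a2b2"
Compressed length: 12

12


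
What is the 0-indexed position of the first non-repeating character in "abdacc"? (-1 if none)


Input: abdacc
Character frequencies:
  'a': 2
  'b': 1
  'c': 2
  'd': 1
Scanning left to right for freq == 1:
  Position 0 ('a'): freq=2, skip
  Position 1 ('b'): unique! => answer = 1

1


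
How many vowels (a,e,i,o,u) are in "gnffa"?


Input: gnffa
Checking each character:
  'g' at position 0: consonant
  'n' at position 1: consonant
  'f' at position 2: consonant
  'f' at position 3: consonant
  'a' at position 4: vowel (running total: 1)
Total vowels: 1

1


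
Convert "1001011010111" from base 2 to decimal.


Input: "1001011010111" in base 2
Positional expansion:
  Digit '1' (value 1) x 2^12 = 4096
  Digit '0' (value 0) x 2^11 = 0
  Digit '0' (value 0) x 2^10 = 0
  Digit '1' (value 1) x 2^9 = 512
  Digit '0' (value 0) x 2^8 = 0
  Digit '1' (value 1) x 2^7 = 128
  Digit '1' (value 1) x 2^6 = 64
  Digit '0' (value 0) x 2^5 = 0
  Digit '1' (value 1) x 2^4 = 16
  Digit '0' (value 0) x 2^3 = 0
  Digit '1' (value 1) x 2^2 = 4
  Digit '1' (value 1) x 2^1 = 2
  Digit '1' (value 1) x 2^0 = 1
Sum = 4823

4823


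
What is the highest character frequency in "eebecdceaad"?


Input: eebecdceaad
Character counts:
  'a': 2
  'b': 1
  'c': 2
  'd': 2
  'e': 4
Maximum frequency: 4

4


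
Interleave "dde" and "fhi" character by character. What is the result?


Interleaving "dde" and "fhi":
  Position 0: 'd' from first, 'f' from second => "df"
  Position 1: 'd' from first, 'h' from second => "dh"
  Position 2: 'e' from first, 'i' from second => "ei"
Result: dfdhei

dfdhei


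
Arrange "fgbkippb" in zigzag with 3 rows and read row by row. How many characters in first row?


Zigzag "fgbkippb" into 3 rows:
Placing characters:
  'f' => row 0
  'g' => row 1
  'b' => row 2
  'k' => row 1
  'i' => row 0
  'p' => row 1
  'p' => row 2
  'b' => row 1
Rows:
  Row 0: "fi"
  Row 1: "gkpb"
  Row 2: "bp"
First row length: 2

2


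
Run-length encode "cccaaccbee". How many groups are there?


Input: cccaaccbee
Scanning for consecutive runs:
  Group 1: 'c' x 3 (positions 0-2)
  Group 2: 'a' x 2 (positions 3-4)
  Group 3: 'c' x 2 (positions 5-6)
  Group 4: 'b' x 1 (positions 7-7)
  Group 5: 'e' x 2 (positions 8-9)
Total groups: 5

5
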